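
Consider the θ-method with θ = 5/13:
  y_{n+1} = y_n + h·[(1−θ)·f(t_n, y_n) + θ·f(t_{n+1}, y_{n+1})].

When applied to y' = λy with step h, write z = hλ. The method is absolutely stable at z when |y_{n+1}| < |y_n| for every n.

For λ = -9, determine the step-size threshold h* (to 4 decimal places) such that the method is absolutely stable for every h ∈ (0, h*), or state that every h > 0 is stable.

(-8.6667,0); λ=-9 ⇒ h* = (26/3)/9 = 0.9630.

With y'=λy (z=hλ):
  y_{n+1} = y_n + z·[8/13·y_n + 5/13·y_{n+1}] ⇒ (1 − 5/13z)y_{n+1} = (1 + 8/13z)y_n
  R(z) = (1 + 8/13z)/(1 − 5/13z).

Solve |R(x)|<1 on ℝ⁻.
x=-1.01: |R|=0.2726
R=−1: 1+8/13x = −1+5/13x ⇒ -3/13x=2 ⇒ x=2/(-3/13)=-8.6667
Confirm numerically:
  x=-8.519: |R|=0.99203 <1
  x=-8.230: |R|=0.97581 <1
  x=-7.116: |R|=0.90424 <1
  x=-5.340: |R|=0.74861 <1
  x=-8.977: |R|=1.01608 >1
  x=-8.847: |R|=1.00945 >1
Stable set (-8.6667, 0).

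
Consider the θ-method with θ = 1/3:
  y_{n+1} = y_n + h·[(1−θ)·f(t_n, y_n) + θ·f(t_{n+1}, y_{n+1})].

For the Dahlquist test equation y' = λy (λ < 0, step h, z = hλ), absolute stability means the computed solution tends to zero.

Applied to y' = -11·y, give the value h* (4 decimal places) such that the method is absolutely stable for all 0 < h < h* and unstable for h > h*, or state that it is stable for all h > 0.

(-6.0000,0); λ=-11 ⇒ h* = (6)/11 = 0.5455.

Test eqn y'=λy, z=hλ:
  y_{n+1} = y_n + z·[2/3·y_n + 1/3·y_{n+1}] ⇒ (1 − 1/3z)y_{n+1} = (1 + 2/3z)y_n
  so R(z) = (1 + 2/3z)/(1 − 1/3z).

Solve |R(x)|<1 on ℝ⁻.
x=-0.75: |R|=0.4000
R=−1: 1+2/3x = −1+1/3x ⇒ -1/3x=2 ⇒ x=2/(-1/3)=-6.0000
Confirm numerically:
  x=-5.175: |R|=0.89908 <1
  x=-2.810: |R|=0.45095 <1
  x=-2.691: |R|=0.41856 <1
  x=-6.438: |R|=1.04641 >1
  x=-6.353: |R|=1.03774 >1
Stable set (-6.0000, 0).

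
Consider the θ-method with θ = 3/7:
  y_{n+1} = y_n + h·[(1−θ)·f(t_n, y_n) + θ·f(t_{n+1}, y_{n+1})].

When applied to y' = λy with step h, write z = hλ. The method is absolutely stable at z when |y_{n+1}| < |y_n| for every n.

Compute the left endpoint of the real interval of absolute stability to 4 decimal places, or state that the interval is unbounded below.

left endpoint -14.0000.

Set f=λy, z=hλ:
  y_{n+1} = y_n + z·[4/7·y_n + 3/7·y_{n+1}] ⇒ (1 − 3/7z)y_{n+1} = (1 + 4/7z)y_n
  R(z) = (1 + 4/7z)/(1 − 3/7z).

Find x<0 with |R(x)|<1.
x=-0.54: |R|=0.5615
R=−1: 1+4/7x = −1+3/7x ⇒ -1/7x=2 ⇒ x=2/(-1/7)=-14.0000
Confirm numerically:
  x=-13.002: |R|=0.97831 <1
  x=-12.915: |R|=0.97628 <1
  x=-9.868: |R|=0.88712 <1
  x=-8.753: |R|=0.84224 <1
  x=-14.326: |R|=1.00652 >1
  x=-14.044: |R|=1.00090 >1
Interval (-14.0000, 0).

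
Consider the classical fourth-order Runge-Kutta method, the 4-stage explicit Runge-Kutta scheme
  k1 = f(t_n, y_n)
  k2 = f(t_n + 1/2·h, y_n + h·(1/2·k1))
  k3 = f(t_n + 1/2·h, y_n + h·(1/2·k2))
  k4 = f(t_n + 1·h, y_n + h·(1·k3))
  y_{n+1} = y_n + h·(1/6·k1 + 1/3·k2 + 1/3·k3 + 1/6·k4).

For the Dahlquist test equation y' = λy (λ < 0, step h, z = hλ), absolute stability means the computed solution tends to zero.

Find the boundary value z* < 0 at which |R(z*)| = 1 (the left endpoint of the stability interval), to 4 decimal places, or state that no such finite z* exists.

z* = -2.7853.

With y'=λy (z=hλ):
  order 4, 4-stage ⇒ R(z)=1+z+z^2/2+z^3/6+z^4/24
  (e.g. R(-0.52)=0.59481, |R|=0.59481)

Boundary: |R(x)|=1, x<0.
x=-0.52: |R|=0.5948
|R(-2.35)|=0.5190 |R(-2.31)|=0.4901 |R(-1.72)|=0.2758
Bisect:
  x_lo=-3.4994 |R|=2.7297  x_hi=-0.3372 |R|=0.7138
  mid=-1.91833 |R|=0.30936 →hi
  mid=-2.70888 |R|=0.89077 →hi
  mid=-3.10415 |R|=1.59725 →lo
  mid=-2.90652 |R|=1.19869 →lo
  mid=-2.80770 |R|=1.03431 →lo
  mid=-2.75829 |R|=0.96004 →hi
  mid=-2.78299 |R|=0.99654 →hi
  ...
  [-2.78531,-2.78512] ⇒ x*=-2.7853
Stable set (-2.7853, 0).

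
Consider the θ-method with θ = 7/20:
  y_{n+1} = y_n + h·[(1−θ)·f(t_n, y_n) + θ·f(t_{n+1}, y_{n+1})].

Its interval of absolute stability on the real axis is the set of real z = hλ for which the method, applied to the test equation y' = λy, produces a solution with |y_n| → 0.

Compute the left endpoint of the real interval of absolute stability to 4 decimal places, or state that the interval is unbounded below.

Set f=λy, z=hλ:
  y_{n+1} = y_n + z·[13/20·y_n + 7/20·y_{n+1}] ⇒ (1 − 7/20z)y_{n+1} = (1 + 13/20z)y_n
  so R(z) = (1 + 13/20z)/(1 − 7/20z).

Need |R(x)|<1, x<0.
x=-1.42: |R|=0.0514
R=−1: 1+13/20x = −1+7/20x ⇒ -3/10x=2 ⇒ x=2/(-3/10)=-6.6667
Confirm numerically:
  x=-6.507: |R|=0.98538 <1
  x=-6.053: |R|=0.94097 <1
  x=-5.954: |R|=0.93067 <1
  x=-7.216: |R|=1.04674 >1
  x=-7.049: |R|=1.03308 >1
  x=-6.838: |R|=1.01515 >1
Interval (-6.6667, 0).

z* = -6.6667.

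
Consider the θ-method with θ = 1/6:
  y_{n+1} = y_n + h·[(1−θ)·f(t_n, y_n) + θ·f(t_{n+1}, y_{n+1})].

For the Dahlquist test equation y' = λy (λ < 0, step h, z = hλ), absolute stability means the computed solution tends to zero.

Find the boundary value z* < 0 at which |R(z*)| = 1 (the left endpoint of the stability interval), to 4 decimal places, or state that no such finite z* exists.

Set f=λy, z=hλ:
  y_{n+1} = y_n + z·[5/6·y_n + 1/6·y_{n+1}] ⇒ (1 − 1/6z)y_{n+1} = (1 + 5/6z)y_n
  so R(z) = (1 + 5/6z)/(1 − 1/6z).

Need |R(x)|<1, x<0.
x=-1.14: |R|=0.0420
R=−1: 1+5/6x = −1+1/6x ⇒ -2/3x=2 ⇒ x=2/(-2/3)=-3.0000
Confirm numerically:
  x=-2.783: |R|=0.90117 <1
  x=-2.431: |R|=0.73004 <1
  x=-2.396: |R|=0.71224 <1
  x=-1.882: |R|=0.43263 <1
  x=-3.287: |R|=1.12361 >1
  x=-3.023: |R|=1.01020 >1
Interval (-3.0000, 0).

z* = -3.0000.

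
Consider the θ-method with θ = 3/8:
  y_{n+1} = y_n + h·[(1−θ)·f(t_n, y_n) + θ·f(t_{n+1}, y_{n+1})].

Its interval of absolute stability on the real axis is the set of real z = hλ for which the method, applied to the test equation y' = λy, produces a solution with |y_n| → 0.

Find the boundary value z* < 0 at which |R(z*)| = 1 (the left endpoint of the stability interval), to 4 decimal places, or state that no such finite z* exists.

left endpoint -8.0000.

Set f=λy, z=hλ:
  y_{n+1} = y_n + z·[5/8·y_n + 3/8·y_{n+1}] ⇒ (1 − 3/8z)y_{n+1} = (1 + 5/8z)y_n
  ⇒ R(z) = (1 + 5/8z)/(1 − 3/8z).

Find x<0 with |R(x)|<1.
x=-0.45: |R|=0.6150
R=−1: 1+5/8x = −1+3/8x ⇒ -1/4x=2 ⇒ x=2/(-1/4)=-8.0000
Confirm numerically:
  x=-6.676: |R|=0.90552 <1
  x=-6.526: |R|=0.89310 <1
  x=-4.597: |R|=0.68767 <1
  x=-3.430: |R|=0.50027 <1
  x=-8.303: |R|=1.01841 >1
  x=-8.239: |R|=1.01461 >1
  x=-8.162: |R|=1.00997 >1
So |R|<1 on (-8.0000, 0).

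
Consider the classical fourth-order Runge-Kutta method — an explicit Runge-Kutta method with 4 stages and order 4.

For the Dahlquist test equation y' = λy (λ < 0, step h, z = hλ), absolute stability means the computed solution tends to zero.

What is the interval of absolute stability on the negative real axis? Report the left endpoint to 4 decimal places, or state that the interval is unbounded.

(-2.7853, 0).

On y'=λy, z=hλ:
  order 4, 4-stage ⇒ R(z)=1+z+z^2/2+z^3/6+z^4/24
  (e.g. R(-1.37)=0.28667, |R|=0.28667)

Solve |R(x)|<1 on ℝ⁻.
x=-1.37: |R|=0.2867
|R(-2.54)|=0.6889 |R(-1.51)|=0.2728 |R(-1.24)|=0.3095
Bisect:
  x_lo=-3.3669 |R|=2.2942  x_hi=-0.2794 |R|=0.7562
  mid=-1.82315 |R|=0.28914 →hi
  mid=-2.59501 |R|=0.74902 →hi
  mid=-2.98094 |R|=1.33734 →lo
  mid=-2.78798 |R|=1.00405 →lo
  mid=-2.69149 |R|=0.86755 →hi
  mid=-2.73973 |R|=0.93346 →hi
  mid=-2.76386 |R|=0.96816 →hi
  mid=-2.77592 |R|=0.98595 →hi
  mid=-2.78195 |R|=0.99496 →hi
  ...
  [-2.78534,-2.78515] ⇒ x*=-2.7853
Interval (-2.7853, 0).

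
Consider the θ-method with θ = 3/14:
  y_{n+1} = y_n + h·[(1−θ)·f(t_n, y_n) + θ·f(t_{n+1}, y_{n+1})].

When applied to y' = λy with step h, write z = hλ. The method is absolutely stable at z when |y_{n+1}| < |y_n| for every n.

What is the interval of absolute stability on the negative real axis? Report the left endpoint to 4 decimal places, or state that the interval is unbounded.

Set f=λy, z=hλ:
  y_{n+1} = y_n + z·[11/14·y_n + 3/14·y_{n+1}] ⇒ (1 − 3/14z)y_{n+1} = (1 + 11/14z)y_n
  ⇒ R(z) = (1 + 11/14z)/(1 − 3/14z).

Boundary: |R(x)|=1, x<0.
x=-1.29: |R|=0.0106
R=−1: 1+11/14x = −1+3/14x ⇒ -4/7x=2 ⇒ x=2/(-4/7)=-3.5000
Confirm numerically:
  x=-2.216: |R|=0.50252 <1
  x=-1.947: |R|=0.37382 <1
  x=-1.698: |R|=0.24500 <1
  x=-4.059: |R|=1.17084 >1
  x=-3.741: |R|=1.07644 >1
Interval (-3.5000, 0).

(-3.5000, 0).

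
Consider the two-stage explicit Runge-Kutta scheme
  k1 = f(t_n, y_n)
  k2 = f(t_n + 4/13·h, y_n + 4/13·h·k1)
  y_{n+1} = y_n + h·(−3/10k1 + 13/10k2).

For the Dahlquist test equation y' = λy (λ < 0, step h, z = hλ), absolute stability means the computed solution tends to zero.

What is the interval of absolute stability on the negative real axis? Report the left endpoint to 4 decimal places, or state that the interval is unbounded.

z∈(-2.5000,0).

On y'=λy, z=hλ:
  k1=λy_n ⇒ h·k1=z·y_n;  k2=λ(1+4/13z)y_n ⇒ h·k2=z(1+4/13z)y_n
  y_{n+1}/y_n = 1 − 3/10z + 13/10z(1+4/13z) = 1 + z + 2/5z²
  R(z) = 1 + z + 2/5z².

Need |R(x)|<1, x<0.
x=-1.49: |R|=0.3980
R=1: x+2/5x²=0 ⇒ x=−5/2=-2.5000; min R=1−1/(4·2/5)=0.3750>−1
Confirm numerically:
  x=-2.094: |R|=0.65993 <1
  x=-1.879: |R|=0.53326 <1
  x=-1.058: |R|=0.38975 <1
  x=-1.055: |R|=0.39021 <1
  x=-2.978: |R|=1.56939 >1
  x=-2.838: |R|=1.38370 >1
So |R|<1 on (-2.5000, 0).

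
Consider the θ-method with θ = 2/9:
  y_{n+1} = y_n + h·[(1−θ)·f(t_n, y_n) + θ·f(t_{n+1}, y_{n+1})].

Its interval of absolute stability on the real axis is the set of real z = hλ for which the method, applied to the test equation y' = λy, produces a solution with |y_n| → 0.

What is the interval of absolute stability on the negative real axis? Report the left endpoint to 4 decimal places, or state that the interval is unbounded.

Set f=λy, z=hλ:
  y_{n+1} = y_n + z·[7/9·y_n + 2/9·y_{n+1}] ⇒ (1 − 2/9z)y_{n+1} = (1 + 7/9z)y_n
  ⇒ R(z) = (1 + 7/9z)/(1 − 2/9z).

Find x<0 with |R(x)|<1.
x=-1.05: |R|=0.1486
R=−1: 1+7/9x = −1+2/9x ⇒ -5/9x=2 ⇒ x=2/(-5/9)=-3.6000
Confirm numerically:
  x=-3.504: |R|=0.97001 <1
  x=-3.450: |R|=0.95283 <1
  x=-2.260: |R|=0.50444 <1
  x=-1.857: |R|=0.31454 <1
  x=-3.920: |R|=1.09501 >1
  x=-3.785: |R|=1.05582 >1
  x=-3.740: |R|=1.04248 >1
So |R|<1 on (-3.6000, 0).

z∈(-3.6000,0).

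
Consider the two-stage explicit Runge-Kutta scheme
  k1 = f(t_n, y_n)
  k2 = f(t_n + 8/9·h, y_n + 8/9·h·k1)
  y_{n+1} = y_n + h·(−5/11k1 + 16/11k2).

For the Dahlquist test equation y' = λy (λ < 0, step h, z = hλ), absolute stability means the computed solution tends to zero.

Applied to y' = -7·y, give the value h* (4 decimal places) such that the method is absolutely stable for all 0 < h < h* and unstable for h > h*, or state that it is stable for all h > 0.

(-0.7734,0); λ=-7 ⇒ h* = (99/128)/7 = 0.1105.

On y'=λy, z=hλ:
  k1=λy_n ⇒ h·k1=z·y_n;  k2=λ(1+8/9z)y_n ⇒ h·k2=z(1+8/9z)y_n
  y_{n+1}/y_n = 1 − 5/11z + 16/11z(1+8/9z) = 1 + z + 128/99z²
  so R(z) = 1 + z + 128/99z².

Need |R(x)|<1, x<0.
x=-1.54: |R|=2.5263
R=1: x+128/99x²=0 ⇒ x=−99/128=-0.7734; min R=1−1/(4·128/99)=0.8066>−1
Confirm numerically:
  x=-0.647: |R|=0.89423 <1
  x=-0.507: |R|=0.82535 <1
  x=-0.450: |R|=0.81182 <1
  x=-0.324: |R|=0.81173 <1
  x=-1.194: |R|=1.64925 >1
  x=-1.012: |R|=1.31215 >1
Stable set (-0.7734, 0).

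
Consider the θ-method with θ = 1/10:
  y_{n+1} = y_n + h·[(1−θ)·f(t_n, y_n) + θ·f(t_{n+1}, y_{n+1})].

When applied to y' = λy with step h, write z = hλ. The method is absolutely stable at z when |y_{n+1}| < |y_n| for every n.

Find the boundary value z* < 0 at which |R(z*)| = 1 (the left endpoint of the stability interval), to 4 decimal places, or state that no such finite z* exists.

left endpoint -2.5000.

Test eqn y'=λy, z=hλ:
  y_{n+1} = y_n + z·[9/10·y_n + 1/10·y_{n+1}] ⇒ (1 − 1/10z)y_{n+1} = (1 + 9/10z)y_n
  Hence R(z) = (1 + 9/10z)/(1 − 1/10z).

Boundary: |R(x)|=1, x<0.
x=-0.32: |R|=0.6899
R=−1: 1+9/10x = −1+1/10x ⇒ -4/5x=2 ⇒ x=2/(-4/5)=-2.5000
Confirm numerically:
  x=-2.000: |R|=0.66667 <1
  x=-1.876: |R|=0.57966 <1
  x=-1.014: |R|=0.07935 <1
  x=-3.038: |R|=1.33011 >1
  x=-2.974: |R|=1.29228 >1
  x=-2.868: |R|=1.22878 >1
Stable set (-2.5000, 0).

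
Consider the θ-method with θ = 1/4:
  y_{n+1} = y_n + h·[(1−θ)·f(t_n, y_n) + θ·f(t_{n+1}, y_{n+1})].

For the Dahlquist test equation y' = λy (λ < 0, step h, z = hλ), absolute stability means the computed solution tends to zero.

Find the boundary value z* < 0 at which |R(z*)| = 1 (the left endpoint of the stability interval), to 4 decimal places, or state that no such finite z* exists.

On y'=λy, z=hλ:
  y_{n+1} = y_n + z·[3/4·y_n + 1/4·y_{n+1}] ⇒ (1 − 1/4z)y_{n+1} = (1 + 3/4z)y_n
  Hence R(z) = (1 + 3/4z)/(1 − 1/4z).

Boundary: |R(x)|=1, x<0.
x=-0.91: |R|=0.2587
R=−1: 1+3/4x = −1+1/4x ⇒ -1/2x=2 ⇒ x=2/(-1/2)=-4.0000
Confirm numerically:
  x=-3.949: |R|=0.98717 <1
  x=-3.658: |R|=0.91068 <1
  x=-3.511: |R|=0.86979 <1
  x=-2.726: |R|=0.62117 <1
  x=-4.468: |R|=1.11053 >1
  x=-4.068: |R|=1.01686 >1
  x=-4.061: |R|=1.01513 >1
Interval (-4.0000, 0).

z* = -4.0000.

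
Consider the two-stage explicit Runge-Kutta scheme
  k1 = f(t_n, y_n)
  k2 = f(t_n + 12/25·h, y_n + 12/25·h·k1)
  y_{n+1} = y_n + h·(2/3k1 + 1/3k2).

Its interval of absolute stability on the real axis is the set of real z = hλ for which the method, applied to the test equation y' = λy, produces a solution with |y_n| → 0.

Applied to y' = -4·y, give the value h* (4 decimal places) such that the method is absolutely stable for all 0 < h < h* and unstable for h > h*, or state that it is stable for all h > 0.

With y'=λy (z=hλ):
  k1=λy_n ⇒ h·k1=z·y_n;  k2=λ(1+12/25z)y_n ⇒ h·k2=z(1+12/25z)y_n
  y_{n+1}/y_n = 1 + 2/3z + 1/3z(1+12/25z) = 1 + z + 4/25z²
  R(z) = 1 + z + 4/25z².

Solve |R(x)|<1 on ℝ⁻.
x=-0.67: |R|=0.4018
R=1: x+4/25x²=0 ⇒ x=−25/4=-6.2500; min R=1−1/(4·4/25)=-0.5625>−1
Confirm numerically:
  x=-6.007: |R|=0.76645 <1
  x=-5.795: |R|=0.57812 <1
  x=-4.786: |R|=0.12107 <1
  x=-2.760: |R|=0.54118 <1
  x=-6.474: |R|=1.23203 >1
  x=-6.300: |R|=1.05040 >1
So |R|<1 on (-6.2500, 0).

(-6.2500,0); λ=-4 ⇒ h* = (25/4)/4 = 1.5625.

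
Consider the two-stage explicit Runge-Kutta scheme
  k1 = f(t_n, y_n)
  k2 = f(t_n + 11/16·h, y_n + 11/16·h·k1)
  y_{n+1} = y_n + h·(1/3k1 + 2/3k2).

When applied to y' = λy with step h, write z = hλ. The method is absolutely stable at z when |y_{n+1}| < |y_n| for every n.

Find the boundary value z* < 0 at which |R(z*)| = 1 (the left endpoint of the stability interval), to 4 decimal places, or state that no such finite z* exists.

With y'=λy (z=hλ):
  k1=λy_n ⇒ h·k1=z·y_n;  k2=λ(1+11/16z)y_n ⇒ h·k2=z(1+11/16z)y_n
  y_{n+1}/y_n = 1 + 1/3z + 2/3z(1+11/16z) = 1 + z + 11/24z²
  so R(z) = 1 + z + 11/24z².

Solve |R(x)|<1 on ℝ⁻.
x=-0.48: |R|=0.6256
R=1: x+11/24x²=0 ⇒ x=−24/11=-2.1818; min R=1−1/(4·11/24)=0.4545>−1
Confirm numerically:
  x=-1.301: |R|=0.47478 <1
  x=-1.153: |R|=0.45631 <1
  x=-0.933: |R|=0.46597 <1
  x=-2.634: |R|=1.54590 >1
  x=-2.412: |R|=1.25447 >1
  x=-2.327: |R|=1.15484 >1
Interval (-2.1818, 0).

z* = -2.1818.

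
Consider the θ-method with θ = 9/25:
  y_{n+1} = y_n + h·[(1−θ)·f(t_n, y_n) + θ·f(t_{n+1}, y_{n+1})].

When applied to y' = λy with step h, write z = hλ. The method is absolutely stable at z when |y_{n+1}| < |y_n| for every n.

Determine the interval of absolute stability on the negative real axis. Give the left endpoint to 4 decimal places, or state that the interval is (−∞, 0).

(-7.1429, 0).

On y'=λy, z=hλ:
  y_{n+1} = y_n + z·[16/25·y_n + 9/25·y_{n+1}] ⇒ (1 − 9/25z)y_{n+1} = (1 + 16/25z)y_n
  so R(z) = (1 + 16/25z)/(1 − 9/25z).

Need |R(x)|<1, x<0.
x=-1.73: |R|=0.0661
R=−1: 1+16/25x = −1+9/25x ⇒ -7/25x=2 ⇒ x=2/(-7/25)=-7.1429
Confirm numerically:
  x=-7.065: |R|=0.99385 <1
  x=-6.180: |R|=0.91640 <1
  x=-5.751: |R|=0.87307 <1
  x=-4.528: |R|=0.72162 <1
  x=-7.403: |R|=1.01987 >1
  x=-7.215: |R|=1.00562 >1
Stable set (-7.1429, 0).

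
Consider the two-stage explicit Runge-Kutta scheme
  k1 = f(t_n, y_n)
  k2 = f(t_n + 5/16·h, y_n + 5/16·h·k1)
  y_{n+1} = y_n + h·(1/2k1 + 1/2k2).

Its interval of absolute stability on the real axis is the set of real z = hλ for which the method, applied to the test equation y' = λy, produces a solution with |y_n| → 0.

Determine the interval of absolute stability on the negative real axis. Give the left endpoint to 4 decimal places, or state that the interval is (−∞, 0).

With y'=λy (z=hλ):
  k1=λy_n ⇒ h·k1=z·y_n;  k2=λ(1+5/16z)y_n ⇒ h·k2=z(1+5/16z)y_n
  y_{n+1}/y_n = 1 + 1/2z + 1/2z(1+5/16z) = 1 + z + 5/32z²
  Hence R(z) = 1 + z + 5/32z².

Boundary: |R(x)|=1, x<0.
x=-1.41: |R|=0.0994
R=1: x+5/32x²=0 ⇒ x=−32/5=-6.4000; min R=1−1/(4·5/32)=-0.6000>−1
Confirm numerically:
  x=-6.233: |R|=0.83736 <1
  x=-5.779: |R|=0.43926 <1
  x=-4.233: |R|=0.43327 <1
  x=-2.760: |R|=0.56975 <1
  x=-6.837: |R|=1.46684 >1
  x=-6.490: |R|=1.09127 >1
  x=-6.472: |R|=1.07281 >1
So |R|<1 on (-6.4000, 0).

z∈(-6.4000,0).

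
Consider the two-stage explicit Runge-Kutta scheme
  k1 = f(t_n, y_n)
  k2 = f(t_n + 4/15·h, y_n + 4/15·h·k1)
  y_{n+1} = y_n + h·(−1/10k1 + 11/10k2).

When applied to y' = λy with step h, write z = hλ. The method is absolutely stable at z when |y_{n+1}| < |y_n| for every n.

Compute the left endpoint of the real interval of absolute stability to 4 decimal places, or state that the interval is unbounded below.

Test eqn y'=λy, z=hλ:
  k1=λy_n ⇒ h·k1=z·y_n;  k2=λ(1+4/15z)y_n ⇒ h·k2=z(1+4/15z)y_n
  y_{n+1}/y_n = 1 − 1/10z + 11/10z(1+4/15z) = 1 + z + 22/75z²
  ⇒ R(z) = 1 + z + 22/75z².

Boundary: |R(x)|=1, x<0.
x=-1.02: |R|=0.2852
R=1: x+22/75x²=0 ⇒ x=−75/22=-3.4091; min R=1−1/(4·22/75)=0.1477>−1
Confirm numerically:
  x=-3.337: |R|=0.92943 <1
  x=-3.151: |R|=0.76145 <1
  x=-2.704: |R|=0.44074 <1
  x=-3.975: |R|=1.65985 >1
  x=-3.823: |R|=1.46416 >1
  x=-3.444: |R|=1.03527 >1
So |R|<1 on (-3.4091, 0).

z* = -3.4091.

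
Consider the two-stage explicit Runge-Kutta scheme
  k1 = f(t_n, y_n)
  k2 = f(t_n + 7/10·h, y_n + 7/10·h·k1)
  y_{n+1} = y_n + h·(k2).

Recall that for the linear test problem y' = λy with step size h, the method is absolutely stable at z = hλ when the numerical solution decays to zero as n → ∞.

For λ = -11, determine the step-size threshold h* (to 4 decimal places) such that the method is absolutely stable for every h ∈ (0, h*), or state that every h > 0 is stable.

With y'=λy (z=hλ):
  k1=λy_n ⇒ h·k1=z·y_n;  k2=λ(1+7/10z)y_n ⇒ h·k2=z(1+7/10z)y_n
  y_{n+1}/y_n = 1 + z(1+7/10z) = 1 + z + 7/10z²
  Hence R(z) = 1 + z + 7/10z².

Solve |R(x)|<1 on ℝ⁻.
x=-1.53: |R|=1.1086
R=1: x+7/10x²=0 ⇒ x=−10/7=-1.4286; min R=1−1/(4·7/10)=0.6429>−1
Confirm numerically:
  x=-1.284: |R|=0.87006 <1
  x=-1.067: |R|=0.72994 <1
  x=-0.642: |R|=0.64651 <1
  x=-1.957: |R|=1.72389 >1
  x=-1.804: |R|=1.47409 >1
  x=-1.532: |R|=1.11092 >1
So |R|<1 on (-1.4286, 0).

(-1.4286,0); λ=-11 ⇒ h* = (10/7)/11 = 0.1299.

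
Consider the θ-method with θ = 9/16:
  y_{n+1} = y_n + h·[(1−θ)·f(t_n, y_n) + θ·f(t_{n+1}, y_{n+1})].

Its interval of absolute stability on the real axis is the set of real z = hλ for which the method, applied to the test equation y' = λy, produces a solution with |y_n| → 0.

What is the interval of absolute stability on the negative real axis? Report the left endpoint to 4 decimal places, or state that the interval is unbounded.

Set f=λy, z=hλ:
  y_{n+1} = y_n + z·[7/16·y_n + 9/16·y_{n+1}] ⇒ (1 − 9/16z)y_{n+1} = (1 + 7/16z)y_n
  R(z) = (1 + 7/16z)/(1 − 9/16z).

Find x<0 with |R(x)|<1.
x=-0.62: |R|=0.5403
x=-2: |R|=0.0588
x=-10: |R|=0.5094
x=-100: |R|=0.7467
θ=9/16≥1/2 ⇒ |1+7/16x|<|1−9/16x| ∀x<0 ⇒ unbounded interval.

interval (−∞, 0).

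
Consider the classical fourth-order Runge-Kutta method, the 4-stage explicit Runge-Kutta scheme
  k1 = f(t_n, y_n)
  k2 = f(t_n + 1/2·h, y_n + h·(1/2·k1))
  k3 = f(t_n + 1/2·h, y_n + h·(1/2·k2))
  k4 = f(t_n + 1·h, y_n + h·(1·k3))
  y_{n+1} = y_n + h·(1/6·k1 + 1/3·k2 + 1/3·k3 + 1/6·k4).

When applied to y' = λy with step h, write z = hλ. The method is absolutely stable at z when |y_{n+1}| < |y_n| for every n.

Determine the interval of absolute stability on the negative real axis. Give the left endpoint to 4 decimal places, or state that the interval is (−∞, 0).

(-2.7853, 0).

With y'=λy (z=hλ):
  order 4, 4-stage ⇒ R(z)=1+z+z^2/2+z^3/6+z^4/24
  (e.g. R(-1.41)=0.28154, |R|=0.28154)

Find x<0 with |R(x)|<1.
x=-1.41: |R|=0.2815
|R(-1.63)|=0.2708 |R(-1.53)|=0.2718 |R(-1.51)|=0.2728
Bisect:
  x_lo=-3.3908 |R|=2.3682  x_hi=-0.2821 |R|=0.7542
  mid=-1.83644 |R|=0.29149 →hi
  mid=-2.61360 |R|=0.77053 →hi
  mid=-3.00218 |R|=1.37936 →lo
  mid=-2.80789 |R|=1.03460 →lo
  mid=-2.71074 |R|=0.89330 →hi
  mid=-2.75931 |R|=0.96153 →hi
  mid=-2.78360 |R|=0.99745 →hi
  mid=-2.79574 |R|=1.01587 →lo
  mid=-2.78967 |R|=1.00662 →lo
  mid=-2.78664 |R|=1.00203 →lo
  ...
  [-2.78531,-2.78512] ⇒ x*=-2.7853
So |R|<1 on (-2.7853, 0).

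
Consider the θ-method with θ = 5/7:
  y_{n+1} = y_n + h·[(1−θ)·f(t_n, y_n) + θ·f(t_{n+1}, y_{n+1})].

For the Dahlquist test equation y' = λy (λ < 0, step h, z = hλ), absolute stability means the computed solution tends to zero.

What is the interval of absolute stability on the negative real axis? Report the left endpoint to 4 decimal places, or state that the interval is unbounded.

Set f=λy, z=hλ:
  y_{n+1} = y_n + z·[2/7·y_n + 5/7·y_{n+1}] ⇒ (1 − 5/7z)y_{n+1} = (1 + 2/7z)y_n
  so R(z) = (1 + 2/7z)/(1 − 5/7z).

Find x<0 with |R(x)|<1.
x=-0.77: |R|=0.5032
x=-2: |R|=0.1765
x=-10: |R|=0.2281
x=-100: |R|=0.3807
θ=5/7≥1/2 ⇒ |1+2/7x|<|1−5/7x| ∀x<0 ⇒ stable on all of ℝ⁻.

interval (−∞, 0).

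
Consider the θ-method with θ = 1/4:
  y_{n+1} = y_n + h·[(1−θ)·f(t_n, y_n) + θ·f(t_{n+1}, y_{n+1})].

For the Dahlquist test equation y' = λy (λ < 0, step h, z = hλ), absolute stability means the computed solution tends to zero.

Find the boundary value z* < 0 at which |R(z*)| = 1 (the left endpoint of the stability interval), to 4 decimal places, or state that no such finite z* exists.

Set f=λy, z=hλ:
  y_{n+1} = y_n + z·[3/4·y_n + 1/4·y_{n+1}] ⇒ (1 − 1/4z)y_{n+1} = (1 + 3/4z)y_n
  Hence R(z) = (1 + 3/4z)/(1 − 1/4z).

Find x<0 with |R(x)|<1.
x=-0.69: |R|=0.4115
R=−1: 1+3/4x = −1+1/4x ⇒ -1/2x=2 ⇒ x=2/(-1/2)=-4.0000
Confirm numerically:
  x=-3.565: |R|=0.88500 <1
  x=-2.135: |R|=0.39201 <1
  x=-1.968: |R|=0.31903 <1
  x=-4.389: |R|=1.09274 >1
  x=-4.118: |R|=1.02907 >1
  x=-4.072: |R|=1.01784 >1
Interval (-4.0000, 0).

left endpoint -4.0000.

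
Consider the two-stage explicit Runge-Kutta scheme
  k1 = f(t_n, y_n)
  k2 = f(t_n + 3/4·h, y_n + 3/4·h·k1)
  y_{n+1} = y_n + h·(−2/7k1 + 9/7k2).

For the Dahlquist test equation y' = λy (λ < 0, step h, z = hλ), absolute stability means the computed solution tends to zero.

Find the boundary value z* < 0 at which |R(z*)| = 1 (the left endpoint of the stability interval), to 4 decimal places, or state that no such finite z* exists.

z* = -1.0370.

Test eqn y'=λy, z=hλ:
  k1=λy_n ⇒ h·k1=z·y_n;  k2=λ(1+3/4z)y_n ⇒ h·k2=z(1+3/4z)y_n
  y_{n+1}/y_n = 1 − 2/7z + 9/7z(1+3/4z) = 1 + z + 27/28z²
  Hence R(z) = 1 + z + 27/28z².

Need |R(x)|<1, x<0.
x=-1.74: |R|=2.1795
R=1: x+27/28x²=0 ⇒ x=−28/27=-1.0370; min R=1−1/(4·27/28)=0.7407>−1
Confirm numerically:
  x=-0.974: |R|=0.94079 <1
  x=-0.908: |R|=0.88702 <1
  x=-0.816: |R|=0.82608 <1
  x=-0.505: |R|=0.74092 <1
  x=-1.183: |R|=1.16651 >1
  x=-1.081: |R|=1.04583 >1
Stable set (-1.0370, 0).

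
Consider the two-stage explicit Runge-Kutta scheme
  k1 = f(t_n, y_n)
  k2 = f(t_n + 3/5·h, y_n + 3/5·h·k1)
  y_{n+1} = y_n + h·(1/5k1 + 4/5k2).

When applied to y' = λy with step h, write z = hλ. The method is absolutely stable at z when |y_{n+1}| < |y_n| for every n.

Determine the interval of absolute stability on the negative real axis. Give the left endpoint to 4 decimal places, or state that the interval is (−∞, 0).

z∈(-2.0833,0).

Test eqn y'=λy, z=hλ:
  k1=λy_n ⇒ h·k1=z·y_n;  k2=λ(1+3/5z)y_n ⇒ h·k2=z(1+3/5z)y_n
  y_{n+1}/y_n = 1 + 1/5z + 4/5z(1+3/5z) = 1 + z + 12/25z²
  so R(z) = 1 + z + 12/25z².

Find x<0 with |R(x)|<1.
x=-0.48: |R|=0.6306
R=1: x+12/25x²=0 ⇒ x=−25/12=-2.0833; min R=1−1/(4·12/25)=0.4792>−1
Confirm numerically:
  x=-1.960: |R|=0.88397 <1
  x=-1.864: |R|=0.80376 <1
  x=-1.850: |R|=0.79280 <1
  x=-2.504: |R|=1.50561 >1
  x=-2.285: |R|=1.22119 >1
  x=-2.201: |R|=1.12431 >1
Stable set (-2.0833, 0).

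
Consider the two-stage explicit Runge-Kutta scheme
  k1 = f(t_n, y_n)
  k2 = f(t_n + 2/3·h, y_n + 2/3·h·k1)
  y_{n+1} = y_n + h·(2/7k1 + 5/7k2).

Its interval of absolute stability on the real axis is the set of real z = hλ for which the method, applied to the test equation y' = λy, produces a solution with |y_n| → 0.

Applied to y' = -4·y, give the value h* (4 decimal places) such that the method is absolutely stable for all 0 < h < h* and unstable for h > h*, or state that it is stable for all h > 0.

(-2.1000,0); λ=-4 ⇒ h* = (21/10)/4 = 0.5250.

On y'=λy, z=hλ:
  k1=λy_n ⇒ h·k1=z·y_n;  k2=λ(1+2/3z)y_n ⇒ h·k2=z(1+2/3z)y_n
  y_{n+1}/y_n = 1 + 2/7z + 5/7z(1+2/3z) = 1 + z + 10/21z²
  so R(z) = 1 + z + 10/21z².

Boundary: |R(x)|=1, x<0.
x=-0.86: |R|=0.4922
R=1: x+10/21x²=0 ⇒ x=−21/10=-2.1000; min R=1−1/(4·10/21)=0.4750>−1
Confirm numerically:
  x=-1.905: |R|=0.82311 <1
  x=-1.579: |R|=0.60826 <1
  x=-0.938: |R|=0.48097 <1
  x=-0.927: |R|=0.48220 <1
  x=-2.465: |R|=1.42844 >1
  x=-2.292: |R|=1.20955 >1
Interval (-2.1000, 0).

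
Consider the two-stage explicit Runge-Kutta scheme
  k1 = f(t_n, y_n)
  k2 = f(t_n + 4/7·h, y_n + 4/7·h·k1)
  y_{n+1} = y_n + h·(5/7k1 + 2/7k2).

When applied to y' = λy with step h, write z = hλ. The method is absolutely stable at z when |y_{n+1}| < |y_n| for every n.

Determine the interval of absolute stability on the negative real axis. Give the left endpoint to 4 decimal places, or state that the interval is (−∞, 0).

On y'=λy, z=hλ:
  k1=λy_n ⇒ h·k1=z·y_n;  k2=λ(1+4/7z)y_n ⇒ h·k2=z(1+4/7z)y_n
  y_{n+1}/y_n = 1 + 5/7z + 2/7z(1+4/7z) = 1 + z + 8/49z²
  ⇒ R(z) = 1 + z + 8/49z².

Solve |R(x)|<1 on ℝ⁻.
x=-0.95: |R|=0.1973
R=1: x+8/49x²=0 ⇒ x=−49/8=-6.1250; min R=1−1/(4·8/49)=-0.5312>−1
Confirm numerically:
  x=-4.850: |R|=0.00959 <1
  x=-4.648: |R|=0.12083 <1
  x=-2.690: |R|=0.50860 <1
  x=-6.376: |R|=1.26129 >1
  x=-6.298: |R|=1.17789 >1
  x=-6.167: |R|=1.04229 >1
Stable set (-6.1250, 0).

(-6.1250, 0).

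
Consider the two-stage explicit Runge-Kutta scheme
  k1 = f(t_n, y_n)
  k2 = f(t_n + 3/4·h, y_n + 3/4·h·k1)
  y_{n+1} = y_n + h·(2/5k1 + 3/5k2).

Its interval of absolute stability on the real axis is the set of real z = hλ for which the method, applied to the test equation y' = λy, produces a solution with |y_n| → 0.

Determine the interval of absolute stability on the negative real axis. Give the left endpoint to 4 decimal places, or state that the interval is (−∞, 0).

z∈(-2.2222,0).

On y'=λy, z=hλ:
  k1=λy_n ⇒ h·k1=z·y_n;  k2=λ(1+3/4z)y_n ⇒ h·k2=z(1+3/4z)y_n
  y_{n+1}/y_n = 1 + 2/5z + 3/5z(1+3/4z) = 1 + z + 9/20z²
  R(z) = 1 + z + 9/20z².

Find x<0 with |R(x)|<1.
x=-1.72: |R|=0.6113
R=1: x+9/20x²=0 ⇒ x=−20/9=-2.2222; min R=1−1/(4·9/20)=0.4444>−1
Confirm numerically:
  x=-1.852: |R|=0.69146 <1
  x=-1.706: |R|=0.60370 <1
  x=-1.423: |R|=0.48822 <1
  x=-2.679: |R|=1.55067 >1
  x=-2.467: |R|=1.27174 >1
Stable set (-2.2222, 0).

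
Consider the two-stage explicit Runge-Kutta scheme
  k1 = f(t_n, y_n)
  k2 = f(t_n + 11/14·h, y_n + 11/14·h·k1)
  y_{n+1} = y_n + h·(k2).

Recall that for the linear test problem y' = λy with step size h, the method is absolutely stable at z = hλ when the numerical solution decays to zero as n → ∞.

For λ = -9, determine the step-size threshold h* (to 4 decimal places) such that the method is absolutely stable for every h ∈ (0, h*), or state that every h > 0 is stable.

Set f=λy, z=hλ:
  k1=λy_n ⇒ h·k1=z·y_n;  k2=λ(1+11/14z)y_n ⇒ h·k2=z(1+11/14z)y_n
  y_{n+1}/y_n = 1 + z(1+11/14z) = 1 + z + 11/14z²
  ⇒ R(z) = 1 + z + 11/14z².

Find x<0 with |R(x)|<1.
x=-1.79: |R|=1.7275
R=1: x+11/14x²=0 ⇒ x=−14/11=-1.2727; min R=1−1/(4·11/14)=0.6818>−1
Confirm numerically:
  x=-1.141: |R|=0.88191 <1
  x=-1.086: |R|=0.84067 <1
  x=-0.958: |R|=0.76310 <1
  x=-0.949: |R|=0.75862 <1
  x=-1.828: |R|=1.79753 >1
  x=-1.822: |R|=1.78632 >1
  x=-1.716: |R|=1.59766 >1
Stable set (-1.2727, 0).

(-1.2727,0); λ=-9 ⇒ h* = (14/11)/9 = 0.1414.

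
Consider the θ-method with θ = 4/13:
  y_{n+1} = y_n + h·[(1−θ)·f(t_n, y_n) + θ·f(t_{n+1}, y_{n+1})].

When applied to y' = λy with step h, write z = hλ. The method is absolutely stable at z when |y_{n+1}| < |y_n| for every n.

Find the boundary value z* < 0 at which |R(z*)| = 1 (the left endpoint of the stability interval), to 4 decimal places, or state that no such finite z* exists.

Set f=λy, z=hλ:
  y_{n+1} = y_n + z·[9/13·y_n + 4/13·y_{n+1}] ⇒ (1 − 4/13z)y_{n+1} = (1 + 9/13z)y_n
  R(z) = (1 + 9/13z)/(1 − 4/13z).

Boundary: |R(x)|=1, x<0.
x=-1.55: |R|=0.0495
R=−1: 1+9/13x = −1+4/13x ⇒ -5/13x=2 ⇒ x=2/(-5/13)=-5.2000
Confirm numerically:
  x=-5.139: |R|=0.99091 <1
  x=-4.842: |R|=0.94470 <1
  x=-3.586: |R|=0.70487 <1
  x=-3.409: |R|=0.66380 <1
  x=-5.769: |R|=1.07886 >1
  x=-5.555: |R|=1.05040 >1
  x=-5.250: |R|=1.00735 >1
So |R|<1 on (-5.2000, 0).

left endpoint -5.2000.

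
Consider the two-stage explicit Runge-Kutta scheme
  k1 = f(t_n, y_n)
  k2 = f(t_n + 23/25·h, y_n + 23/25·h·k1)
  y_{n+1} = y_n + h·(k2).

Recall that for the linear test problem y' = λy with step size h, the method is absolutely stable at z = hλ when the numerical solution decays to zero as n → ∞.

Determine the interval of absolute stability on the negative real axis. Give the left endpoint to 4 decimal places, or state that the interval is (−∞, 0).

With y'=λy (z=hλ):
  k1=λy_n ⇒ h·k1=z·y_n;  k2=λ(1+23/25z)y_n ⇒ h·k2=z(1+23/25z)y_n
  y_{n+1}/y_n = 1 + z(1+23/25z) = 1 + z + 23/25z²
  R(z) = 1 + z + 23/25z².

Solve |R(x)|<1 on ℝ⁻.
x=-1.44: |R|=1.4677
R=1: x+23/25x²=0 ⇒ x=−25/23=-1.0870; min R=1−1/(4·23/25)=0.7283>−1
Confirm numerically:
  x=-0.732: |R|=0.76096 <1
  x=-0.718: |R|=0.75628 <1
  x=-0.480: |R|=0.73197 <1
  x=-1.631: |R|=1.81635 >1
  x=-1.495: |R|=1.56122 >1
Interval (-1.0870, 0).

z∈(-1.0870,0).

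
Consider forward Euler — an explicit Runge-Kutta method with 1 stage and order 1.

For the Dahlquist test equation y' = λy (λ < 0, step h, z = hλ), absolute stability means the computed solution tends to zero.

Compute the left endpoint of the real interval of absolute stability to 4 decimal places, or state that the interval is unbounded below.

z* = -2.0000.

On y'=λy, z=hλ:
  order 1, 1-stage ⇒ R(z)=1+z
  (e.g. R(-0.48)=0.52000, |R|=0.52000)

Need |R(x)|<1, x<0.
x=-0.48: |R|=0.5200
|R(-2.29)|=1.2900 |R(-1.97)|=0.9700 |R(-0.76)|=0.2400
Bisect:
  x_lo=-2.8858 |R|=1.8858  x_hi=-0.0866 |R|=0.9134
  mid=-1.48619 |R|=0.48619 →hi
  mid=-2.18598 |R|=1.18598 →lo
  mid=-1.83608 |R|=0.83608 →hi
  mid=-2.01103 |R|=1.01103 →lo
  mid=-1.92356 |R|=0.92356 →hi
  mid=-1.96729 |R|=0.96729 →hi
  mid=-1.98916 |R|=0.98916 →hi
  mid=-2.00010 |R|=1.00010 →lo
  ...
  [-2.00010,-1.99993] ⇒ x*=-2.0000
Interval (-2.0000, 0).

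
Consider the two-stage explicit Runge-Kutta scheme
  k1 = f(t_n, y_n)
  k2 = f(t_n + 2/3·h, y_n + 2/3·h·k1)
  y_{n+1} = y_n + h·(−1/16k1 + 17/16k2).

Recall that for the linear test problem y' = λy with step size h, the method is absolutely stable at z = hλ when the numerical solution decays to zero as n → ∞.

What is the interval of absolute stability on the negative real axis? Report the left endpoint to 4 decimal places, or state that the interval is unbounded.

z∈(-1.4118,0).

With y'=λy (z=hλ):
  k1=λy_n ⇒ h·k1=z·y_n;  k2=λ(1+2/3z)y_n ⇒ h·k2=z(1+2/3z)y_n
  y_{n+1}/y_n = 1 − 1/16z + 17/16z(1+2/3z) = 1 + z + 17/24z²
  Hence R(z) = 1 + z + 17/24z².

Solve |R(x)|<1 on ℝ⁻.
x=-1.26: |R|=0.8646
R=1: x+17/24x²=0 ⇒ x=−24/17=-1.4118; min R=1−1/(4·17/24)=0.6471>−1
Confirm numerically:
  x=-1.378: |R|=0.96704 <1
  x=-1.377: |R|=0.96609 <1
  x=-1.073: |R|=0.74252 <1
  x=-0.935: |R|=0.68424 <1
  x=-1.684: |R|=1.32473 >1
  x=-1.637: |R|=1.26117 >1
  x=-1.551: |R|=1.15297 >1
So |R|<1 on (-1.4118, 0).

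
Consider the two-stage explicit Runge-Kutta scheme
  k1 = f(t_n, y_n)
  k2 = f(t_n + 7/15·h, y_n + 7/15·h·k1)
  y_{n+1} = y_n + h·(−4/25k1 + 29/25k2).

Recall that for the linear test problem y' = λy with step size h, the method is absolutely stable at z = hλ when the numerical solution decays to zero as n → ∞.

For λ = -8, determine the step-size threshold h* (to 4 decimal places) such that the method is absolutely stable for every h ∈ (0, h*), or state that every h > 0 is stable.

Set f=λy, z=hλ:
  k1=λy_n ⇒ h·k1=z·y_n;  k2=λ(1+7/15z)y_n ⇒ h·k2=z(1+7/15z)y_n
  y_{n+1}/y_n = 1 − 4/25z + 29/25z(1+7/15z) = 1 + z + 203/375z²
  ⇒ R(z) = 1 + z + 203/375z².

Boundary: |R(x)|=1, x<0.
x=-1.03: |R|=0.5443
R=1: x+203/375x²=0 ⇒ x=−375/203=-1.8473; min R=1−1/(4·203/375)=0.5382>−1
Confirm numerically:
  x=-1.789: |R|=0.94355 <1
  x=-1.656: |R|=0.82852 <1
  x=-1.092: |R|=0.55352 <1
  x=-0.848: |R|=0.54127 <1
  x=-2.257: |R|=1.50058 >1
  x=-2.044: |R|=1.21766 >1
  x=-1.952: |R|=1.11064 >1
Interval (-1.8473, 0).

(-1.8473,0); λ=-8 ⇒ h* = (375/203)/8 = 0.2309.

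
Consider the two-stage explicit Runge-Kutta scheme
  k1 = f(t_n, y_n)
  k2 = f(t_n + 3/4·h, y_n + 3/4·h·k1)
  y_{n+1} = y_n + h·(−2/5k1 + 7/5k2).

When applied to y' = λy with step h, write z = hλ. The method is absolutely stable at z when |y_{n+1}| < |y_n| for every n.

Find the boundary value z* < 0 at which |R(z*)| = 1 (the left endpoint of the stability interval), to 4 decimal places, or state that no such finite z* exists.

left endpoint -0.9524.

Set f=λy, z=hλ:
  k1=λy_n ⇒ h·k1=z·y_n;  k2=λ(1+3/4z)y_n ⇒ h·k2=z(1+3/4z)y_n
  y_{n+1}/y_n = 1 − 2/5z + 7/5z(1+3/4z) = 1 + z + 21/20z²
  ⇒ R(z) = 1 + z + 21/20z².

Need |R(x)|<1, x<0.
x=-0.87: |R|=0.9247
R=1: x+21/20x²=0 ⇒ x=−20/21=-0.9524; min R=1−1/(4·21/20)=0.7619>−1
Confirm numerically:
  x=-0.850: |R|=0.90863 <1
  x=-0.750: |R|=0.84063 <1
  x=-0.402: |R|=0.76768 <1
  x=-1.475: |R|=1.80941 >1
  x=-1.382: |R|=1.62342 >1
So |R|<1 on (-0.9524, 0).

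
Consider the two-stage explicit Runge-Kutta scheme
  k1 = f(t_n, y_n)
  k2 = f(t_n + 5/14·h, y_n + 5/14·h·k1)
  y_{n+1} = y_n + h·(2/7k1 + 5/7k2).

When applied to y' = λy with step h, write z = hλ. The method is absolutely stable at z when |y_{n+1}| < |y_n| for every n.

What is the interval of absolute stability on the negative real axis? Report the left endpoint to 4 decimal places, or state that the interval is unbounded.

(-3.9200, 0).

Set f=λy, z=hλ:
  k1=λy_n ⇒ h·k1=z·y_n;  k2=λ(1+5/14z)y_n ⇒ h·k2=z(1+5/14z)y_n
  y_{n+1}/y_n = 1 + 2/7z + 5/7z(1+5/14z) = 1 + z + 25/98z²
  Hence R(z) = 1 + z + 25/98z².

Solve |R(x)|<1 on ℝ⁻.
x=-1.47: |R|=0.0813
R=1: x+25/98x²=0 ⇒ x=−98/25=-3.9200; min R=1−1/(4·25/98)=0.0200>−1
Confirm numerically:
  x=-3.063: |R|=0.33036 <1
  x=-2.169: |R|=0.03114 <1
  x=-2.036: |R|=0.02147 <1
  x=-1.643: |R|=0.04563 <1
  x=-4.254: |R|=1.36246 >1
  x=-4.136: |R|=1.22790 >1
  x=-4.055: |R|=1.13965 >1
Interval (-3.9200, 0).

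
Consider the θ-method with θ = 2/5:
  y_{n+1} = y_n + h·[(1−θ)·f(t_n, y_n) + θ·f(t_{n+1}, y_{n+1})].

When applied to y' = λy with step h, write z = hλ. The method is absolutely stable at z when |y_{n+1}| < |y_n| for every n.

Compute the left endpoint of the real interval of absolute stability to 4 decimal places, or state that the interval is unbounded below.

On y'=λy, z=hλ:
  y_{n+1} = y_n + z·[3/5·y_n + 2/5·y_{n+1}] ⇒ (1 − 2/5z)y_{n+1} = (1 + 3/5z)y_n
  R(z) = (1 + 3/5z)/(1 − 2/5z).

Solve |R(x)|<1 on ℝ⁻.
x=-1.63: |R|=0.0133
R=−1: 1+3/5x = −1+2/5x ⇒ -1/5x=2 ⇒ x=2/(-1/5)=-10.0000
Confirm numerically:
  x=-9.273: |R|=0.96912 <1
  x=-6.292: |R|=0.78913 <1
  x=-6.057: |R|=0.76960 <1
  x=-5.709: |R|=0.73864 <1
  x=-10.521: |R|=1.02001 >1
  x=-10.434: |R|=1.01678 >1
  x=-10.163: |R|=1.00644 >1
Interval (-10.0000, 0).

left endpoint -10.0000.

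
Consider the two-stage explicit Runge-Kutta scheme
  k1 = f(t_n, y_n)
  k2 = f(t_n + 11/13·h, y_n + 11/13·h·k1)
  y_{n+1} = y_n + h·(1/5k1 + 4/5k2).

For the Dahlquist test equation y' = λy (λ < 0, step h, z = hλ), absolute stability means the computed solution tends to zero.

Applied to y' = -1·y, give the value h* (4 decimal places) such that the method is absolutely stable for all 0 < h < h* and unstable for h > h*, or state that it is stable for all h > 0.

Test eqn y'=λy, z=hλ:
  k1=λy_n ⇒ h·k1=z·y_n;  k2=λ(1+11/13z)y_n ⇒ h·k2=z(1+11/13z)y_n
  y_{n+1}/y_n = 1 + 1/5z + 4/5z(1+11/13z) = 1 + z + 44/65z²
  ⇒ R(z) = 1 + z + 44/65z².

Need |R(x)|<1, x<0.
x=-1.71: |R|=1.2694
R=1: x+44/65x²=0 ⇒ x=−65/44=-1.4773; min R=1−1/(4·44/65)=0.6307>−1
Confirm numerically:
  x=-1.449: |R|=0.97227 <1
  x=-1.175: |R|=0.75958 <1
  x=-1.169: |R|=0.75606 <1
  x=-1.048: |R|=0.69547 <1
  x=-1.997: |R|=1.70258 >1
  x=-1.950: |R|=1.62400 >1
  x=-1.738: |R|=1.30674 >1
Stable set (-1.4773, 0).

(-1.4773,0); λ=-1 ⇒ h* = (65/44)/1 = 1.4773.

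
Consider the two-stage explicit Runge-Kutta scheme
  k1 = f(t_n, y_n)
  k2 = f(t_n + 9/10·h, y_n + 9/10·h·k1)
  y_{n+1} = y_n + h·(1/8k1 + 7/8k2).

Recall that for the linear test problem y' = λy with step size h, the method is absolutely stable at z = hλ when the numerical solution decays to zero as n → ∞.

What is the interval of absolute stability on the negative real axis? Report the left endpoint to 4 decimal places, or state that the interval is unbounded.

With y'=λy (z=hλ):
  k1=λy_n ⇒ h·k1=z·y_n;  k2=λ(1+9/10z)y_n ⇒ h·k2=z(1+9/10z)y_n
  y_{n+1}/y_n = 1 + 1/8z + 7/8z(1+9/10z) = 1 + z + 63/80z²
  R(z) = 1 + z + 63/80z².

Solve |R(x)|<1 on ℝ⁻.
x=-0.31: |R|=0.7657
R=1: x+63/80x²=0 ⇒ x=−80/63=-1.2698; min R=1−1/(4·63/80)=0.6825>−1
Confirm numerically:
  x=-0.954: |R|=0.76272 <1
  x=-0.594: |R|=0.68386 <1
  x=-0.514: |R|=0.69405 <1
  x=-1.844: |R|=1.83376 >1
  x=-1.610: |R|=1.43128 >1
Stable set (-1.2698, 0).

(-1.2698, 0).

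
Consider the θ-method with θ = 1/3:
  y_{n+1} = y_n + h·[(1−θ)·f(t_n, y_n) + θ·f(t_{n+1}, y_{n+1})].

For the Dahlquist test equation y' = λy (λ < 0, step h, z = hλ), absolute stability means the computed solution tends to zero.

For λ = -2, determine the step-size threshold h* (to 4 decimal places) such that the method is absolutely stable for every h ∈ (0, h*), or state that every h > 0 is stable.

Test eqn y'=λy, z=hλ:
  y_{n+1} = y_n + z·[2/3·y_n + 1/3·y_{n+1}] ⇒ (1 − 1/3z)y_{n+1} = (1 + 2/3z)y_n
  Hence R(z) = (1 + 2/3z)/(1 − 1/3z).

Need |R(x)|<1, x<0.
x=-1.41: |R|=0.0408
R=−1: 1+2/3x = −1+1/3x ⇒ -1/3x=2 ⇒ x=2/(-1/3)=-6.0000
Confirm numerically:
  x=-5.396: |R|=0.92806 <1
  x=-5.127: |R|=0.89258 <1
  x=-4.219: |R|=0.75329 <1
  x=-2.498: |R|=0.36304 <1
  x=-6.335: |R|=1.03589 >1
  x=-6.267: |R|=1.02881 >1
  x=-6.154: |R|=1.01682 >1
Stable set (-6.0000, 0).

(-6.0000,0); λ=-2 ⇒ h* = (6)/2 = 3.0000.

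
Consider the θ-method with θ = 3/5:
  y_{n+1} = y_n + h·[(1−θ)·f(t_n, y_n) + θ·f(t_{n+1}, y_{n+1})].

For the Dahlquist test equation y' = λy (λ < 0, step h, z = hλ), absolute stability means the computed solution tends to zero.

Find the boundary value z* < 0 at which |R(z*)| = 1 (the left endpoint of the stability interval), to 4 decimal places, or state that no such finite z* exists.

(−∞, 0) — no finite endpoint.

Set f=λy, z=hλ:
  y_{n+1} = y_n + z·[2/5·y_n + 3/5·y_{n+1}] ⇒ (1 − 3/5z)y_{n+1} = (1 + 2/5z)y_n
  so R(z) = (1 + 2/5z)/(1 − 3/5z).

Boundary: |R(x)|=1, x<0.
x=-1.4: |R|=0.2391
x=-2: |R|=0.0909
x=-10: |R|=0.4286
x=-100: |R|=0.6393
θ=3/5≥1/2 ⇒ |1+2/5x|<|1−3/5x| ∀x<0 ⇒ unbounded interval.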